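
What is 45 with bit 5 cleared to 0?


45 & ~(1 << 5) = 13

13


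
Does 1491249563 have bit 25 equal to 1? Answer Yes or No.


0b1011000111000101010100110011011, bit 25 = 0. No

No


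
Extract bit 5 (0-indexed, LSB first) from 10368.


0b10100010000000, position 5 = 0

0


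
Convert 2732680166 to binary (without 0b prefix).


2732680166 = 10100010111000010110001111100110 in binary

10100010111000010110001111100110


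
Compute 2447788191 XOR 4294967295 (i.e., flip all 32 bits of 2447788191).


2447788191 ^ 4294967295 = 1847179104

1847179104


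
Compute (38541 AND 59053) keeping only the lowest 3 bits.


Step 1: 38541 & 59053 = 34445
Step 2: 34445 & 7 = 5

5


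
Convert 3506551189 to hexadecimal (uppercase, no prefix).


3506551189 = D101B995 hex

D101B995


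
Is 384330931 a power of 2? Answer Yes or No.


0b10110111010000110110010110011. Multiple bits set => No

No


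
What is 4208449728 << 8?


0b11111010110101111101100011000000 << 8 = 0b1111101011010111110110001100000000000000 = 1077363130368

1077363130368


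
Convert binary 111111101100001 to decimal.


111111101100001 in decimal = 32609

32609


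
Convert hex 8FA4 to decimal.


8FA4 hex = 36772 decimal

36772


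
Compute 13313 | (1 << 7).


13313 | (1 << 7) = 13313 | 128 = 13441

13441


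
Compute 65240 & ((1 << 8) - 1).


65240 & 255 = 216

216


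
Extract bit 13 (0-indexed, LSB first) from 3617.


0b111000100001, position 13 = 0

0


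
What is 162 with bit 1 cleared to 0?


162 & ~(1 << 1) = 160

160


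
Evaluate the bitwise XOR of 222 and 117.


0b11011110 ^ 0b1110101 = 0b10101011 = 171

171


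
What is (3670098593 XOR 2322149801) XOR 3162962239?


Step 1: 3670098593 ^ 2322149801 = 1353216776
Step 2: 1353216776 ^ 3162962239 = 3962473015

3962473015


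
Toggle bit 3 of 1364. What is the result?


1364 ^ (1 << 3) = 1364 ^ 8 = 1372

1372


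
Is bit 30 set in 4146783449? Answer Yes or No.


0b11110111001010101110010011011001, bit 30 = 1. Yes

Yes


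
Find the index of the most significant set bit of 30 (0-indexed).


0b11110. Highest set bit at position 4

4


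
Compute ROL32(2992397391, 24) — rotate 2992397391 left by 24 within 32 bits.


Rotate 0b10110010010111000101110001001111 left by 24 (32-bit) = 0b1001111101100100101110001011100 = 1337089116

1337089116


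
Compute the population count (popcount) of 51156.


0b1100011111010100 has 9 set bits

9


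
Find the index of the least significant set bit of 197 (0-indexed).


0b11000101. Lowest set bit at position 0

0


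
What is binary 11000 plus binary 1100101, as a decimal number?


11000 + 1100101 = 1111101 = 125

125


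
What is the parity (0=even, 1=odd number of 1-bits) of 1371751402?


0b1010001110000110100001111101010 has 15 ones => parity 1

1


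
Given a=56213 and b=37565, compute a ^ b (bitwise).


56213 ^ 37565 = 18728

18728


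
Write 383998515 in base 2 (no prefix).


383998515 = 10110111000110101101000110011 in binary

10110111000110101101000110011


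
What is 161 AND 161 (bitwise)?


0b10100001 & 0b10100001 = 0b10100001 = 161

161


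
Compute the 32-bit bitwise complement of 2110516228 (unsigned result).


~0b1111101110010111110110000000100 = 0b10000010001101000001001111111011 = 2184451067 (32-bit unsigned)

2184451067


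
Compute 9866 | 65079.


0b10011010001010 | 0b1111111000110111 = 0b1111111010111111 = 65215

65215


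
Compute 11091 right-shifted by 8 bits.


0b10101101010011 >> 8 = 0b101011 = 43

43


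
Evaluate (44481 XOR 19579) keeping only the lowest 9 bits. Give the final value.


Step 1: 44481 ^ 19579 = 57786
Step 2: 57786 & 511 = 442

442


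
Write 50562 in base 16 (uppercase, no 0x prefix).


50562 = C582 hex

C582


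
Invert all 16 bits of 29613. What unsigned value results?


29613 ^ 65535 = 35922

35922


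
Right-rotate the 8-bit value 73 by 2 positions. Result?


Rotate 0b1001001 right by 2 (8-bit) = 0b1010010 = 82

82


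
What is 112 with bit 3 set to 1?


112 | (1 << 3) = 112 | 8 = 120

120


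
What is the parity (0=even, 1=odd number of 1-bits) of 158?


0b10011110 has 5 ones => parity 1

1


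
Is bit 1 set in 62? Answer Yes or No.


0b111110, bit 1 = 1. Yes

Yes


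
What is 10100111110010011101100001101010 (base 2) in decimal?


10100111110010011101100001101010 in decimal = 2815023210

2815023210


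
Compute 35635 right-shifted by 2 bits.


0b1000101100110011 >> 2 = 0b10001011001100 = 8908

8908


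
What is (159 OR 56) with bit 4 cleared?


Step 1: 159 | 56 = 191
Step 2: 191 & ~(1 << 4) = 175

175


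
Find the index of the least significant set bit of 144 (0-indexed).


0b10010000. Lowest set bit at position 4

4


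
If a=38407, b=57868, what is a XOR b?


38407 ^ 57868 = 29707

29707


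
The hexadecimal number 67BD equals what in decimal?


67BD hex = 26557 decimal

26557


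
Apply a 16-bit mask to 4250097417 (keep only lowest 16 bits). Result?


4250097417 & 65535 = 22281

22281


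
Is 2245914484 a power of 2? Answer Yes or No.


0b10000101110111011110111101110100. Multiple bits set => No

No


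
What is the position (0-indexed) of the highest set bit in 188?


0b10111100. Highest set bit at position 7

7


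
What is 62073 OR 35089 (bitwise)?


0b1111001001111001 | 0b1000100100010001 = 0b1111101101111001 = 64377

64377


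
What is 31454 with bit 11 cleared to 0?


31454 & ~(1 << 11) = 29406

29406


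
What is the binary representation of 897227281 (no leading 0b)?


897227281 = 110101011110101001101000010001 in binary

110101011110101001101000010001


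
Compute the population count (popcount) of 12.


0b1100 has 2 set bits

2


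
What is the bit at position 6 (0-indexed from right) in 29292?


0b111001001101100, position 6 = 1

1


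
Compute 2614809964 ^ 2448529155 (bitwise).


0b10011011110110101101010101101100 ^ 0b10010001111100011001011100000011 = 0b1010001010110100001001101111 = 170607215

170607215


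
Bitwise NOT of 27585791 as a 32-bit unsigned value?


~0b1101001001110110011111111 = 0b11111110010110110001001100000000 = 4267381504 (32-bit unsigned)

4267381504


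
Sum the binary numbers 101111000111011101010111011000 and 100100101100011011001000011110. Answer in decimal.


101111000111011101010111011000 + 100100101100011011001000011110 = 1010011110011111000011111110110 = 1406109686

1406109686


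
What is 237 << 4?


0b11101101 << 4 = 0b111011010000 = 3792

3792


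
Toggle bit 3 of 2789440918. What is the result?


2789440918 ^ (1 << 3) = 2789440918 ^ 8 = 2789440926

2789440926


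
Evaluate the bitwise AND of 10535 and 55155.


0b10100100100111 & 0b1101011101110011 = 0b100100011 = 291

291


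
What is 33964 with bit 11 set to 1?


33964 | (1 << 11) = 33964 | 2048 = 36012

36012


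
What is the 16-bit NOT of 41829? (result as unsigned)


~0b1010001101100101 = 0b101110010011010 = 23706 (16-bit unsigned)

23706


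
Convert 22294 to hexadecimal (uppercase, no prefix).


22294 = 5716 hex

5716


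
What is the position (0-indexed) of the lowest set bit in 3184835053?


0b10111101110101001011100111101101. Lowest set bit at position 0

0


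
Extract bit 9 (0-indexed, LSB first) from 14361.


0b11100000011001, position 9 = 0

0


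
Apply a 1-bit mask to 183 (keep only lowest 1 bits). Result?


183 & 1 = 1

1


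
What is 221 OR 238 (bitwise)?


0b11011101 | 0b11101110 = 0b11111111 = 255

255


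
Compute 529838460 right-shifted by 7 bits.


0b11111100101001011000101111100 >> 7 = 0b1111110010100101100010 = 4139362

4139362


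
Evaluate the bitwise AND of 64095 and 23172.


0b1111101001011111 & 0b101101010000100 = 0b101101000000100 = 23044

23044


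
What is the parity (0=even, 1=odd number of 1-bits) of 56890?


0b1101111000111010 has 10 ones => parity 0

0


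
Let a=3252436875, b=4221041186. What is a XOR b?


3252436875 ^ 4221041186 = 978044329

978044329


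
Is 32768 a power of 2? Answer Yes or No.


0b1000000000000000. Only one bit set => Yes

Yes


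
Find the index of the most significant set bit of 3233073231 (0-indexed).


0b11000000101101001100100001001111. Highest set bit at position 31

31


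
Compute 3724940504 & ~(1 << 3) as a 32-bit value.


3724940504 & ~(1 << 3) = 3724940496

3724940496


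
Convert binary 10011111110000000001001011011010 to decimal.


10011111110000000001001011011010 in decimal = 2680165082

2680165082


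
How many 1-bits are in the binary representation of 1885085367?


0b1110000010111000001111010110111 has 17 set bits

17


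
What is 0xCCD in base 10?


CCD hex = 3277 decimal

3277


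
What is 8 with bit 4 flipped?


8 ^ (1 << 4) = 8 ^ 16 = 24

24


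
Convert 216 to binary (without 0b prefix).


216 = 11011000 in binary

11011000


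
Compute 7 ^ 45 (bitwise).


0b111 ^ 0b101101 = 0b101010 = 42

42


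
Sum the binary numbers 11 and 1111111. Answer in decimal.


11 + 1111111 = 10000010 = 130

130


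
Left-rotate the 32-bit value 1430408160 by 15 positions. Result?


Rotate 0b1010101010000100100101111100000 left by 15 (32-bit) = 0b100101111100000010101010100001 = 636496545

636496545


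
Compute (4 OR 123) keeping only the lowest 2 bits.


Step 1: 4 | 123 = 127
Step 2: 127 & 3 = 3

3


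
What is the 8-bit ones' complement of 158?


158 ^ 255 = 97

97


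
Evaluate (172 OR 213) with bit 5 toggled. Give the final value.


Step 1: 172 | 213 = 253
Step 2: 253 ^ (1 << 5) = 253 ^ 32 = 221

221


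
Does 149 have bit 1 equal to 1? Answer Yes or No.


0b10010101, bit 1 = 0. No

No


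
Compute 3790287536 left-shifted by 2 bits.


0b11100001111010110011001010110000 << 2 = 0b1110000111101011001100101011000000 = 15161150144

15161150144


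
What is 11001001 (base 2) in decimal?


11001001 in decimal = 201

201


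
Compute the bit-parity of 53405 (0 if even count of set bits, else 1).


0b1101000010011101 has 8 ones => parity 0

0


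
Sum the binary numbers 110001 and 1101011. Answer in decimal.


110001 + 1101011 = 10011100 = 156

156


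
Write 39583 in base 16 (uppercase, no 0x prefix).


39583 = 9A9F hex

9A9F


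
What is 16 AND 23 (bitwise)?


0b10000 & 0b10111 = 0b10000 = 16

16


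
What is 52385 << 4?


0b1100110010100001 << 4 = 0b11001100101000010000 = 838160

838160


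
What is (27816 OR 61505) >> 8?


Step 1: 27816 | 61505 = 64745
Step 2: 64745 >> 8 = 252

252


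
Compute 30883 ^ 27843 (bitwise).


0b111100010100011 ^ 0b110110011000011 = 0b1010001100000 = 5216

5216


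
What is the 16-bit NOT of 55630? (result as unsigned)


~0b1101100101001110 = 0b10011010110001 = 9905 (16-bit unsigned)

9905


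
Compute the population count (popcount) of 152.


0b10011000 has 3 set bits

3


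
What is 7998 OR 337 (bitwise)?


0b1111100111110 | 0b101010001 = 0b1111101111111 = 8063

8063


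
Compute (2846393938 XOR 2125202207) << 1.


Step 1: 2846393938 ^ 2125202207 = 3607397709
Step 2: 3607397709 << 1 = 7214795418

7214795418


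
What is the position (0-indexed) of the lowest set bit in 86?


0b1010110. Lowest set bit at position 1

1


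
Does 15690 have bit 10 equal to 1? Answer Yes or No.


0b11110101001010, bit 10 = 1. Yes

Yes


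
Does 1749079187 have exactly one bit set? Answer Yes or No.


0b1101000010000001101010010010011. Multiple bits set => No

No


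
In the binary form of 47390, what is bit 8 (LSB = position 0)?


0b1011100100011110, position 8 = 1

1


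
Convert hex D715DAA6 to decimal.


D715DAA6 hex = 3608533670 decimal

3608533670


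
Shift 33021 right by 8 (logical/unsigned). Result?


0b1000000011111101 >> 8 = 0b10000000 = 128

128


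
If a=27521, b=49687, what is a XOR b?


27521 ^ 49687 = 43414

43414


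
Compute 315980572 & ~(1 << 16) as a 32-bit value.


315980572 & ~(1 << 16) = 315915036

315915036


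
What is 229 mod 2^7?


229 & 127 = 101

101


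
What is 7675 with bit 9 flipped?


7675 ^ (1 << 9) = 7675 ^ 512 = 8187

8187


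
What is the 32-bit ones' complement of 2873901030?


2873901030 ^ 4294967295 = 1421066265

1421066265


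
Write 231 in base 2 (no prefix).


231 = 11100111 in binary

11100111


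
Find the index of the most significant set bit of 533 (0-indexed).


0b1000010101. Highest set bit at position 9

9


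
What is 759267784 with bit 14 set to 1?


759267784 | (1 << 14) = 759267784 | 16384 = 759284168

759284168


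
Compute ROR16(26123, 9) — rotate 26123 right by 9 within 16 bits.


Rotate 0b110011000001011 right by 9 (16-bit) = 0b10110110011 = 1459

1459


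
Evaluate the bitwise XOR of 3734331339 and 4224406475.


0b11011110100101010101111111001011 ^ 0b11111011110010110101001111001011 = 0b100101010111100000110000000000 = 626920448

626920448


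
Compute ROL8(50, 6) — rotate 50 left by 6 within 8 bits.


Rotate 0b110010 left by 6 (8-bit) = 0b10001100 = 140

140


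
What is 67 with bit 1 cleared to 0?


67 & ~(1 << 1) = 65

65


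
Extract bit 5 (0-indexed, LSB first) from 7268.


0b1110001100100, position 5 = 1

1


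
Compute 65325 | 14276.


0b1111111100101101 | 0b11011111000100 = 0b1111111111101101 = 65517

65517


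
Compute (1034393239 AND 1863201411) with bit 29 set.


Step 1: 1034393239 & 1863201411 = 755372675
Step 2: 755372675 | (1 << 29) = 755372675 | 536870912 = 755372675

755372675


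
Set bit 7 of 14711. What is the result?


14711 | (1 << 7) = 14711 | 128 = 14839

14839


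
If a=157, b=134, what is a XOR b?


157 ^ 134 = 27

27


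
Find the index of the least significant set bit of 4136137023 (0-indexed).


0b11110110100010000111000100111111. Lowest set bit at position 0

0


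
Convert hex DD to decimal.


DD hex = 221 decimal

221


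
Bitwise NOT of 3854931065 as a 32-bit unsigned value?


~0b11100101110001011001010001111001 = 0b11010001110100110101110000110 = 440036230 (32-bit unsigned)

440036230


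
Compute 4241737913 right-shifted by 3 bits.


0b11111100110100111100100010111001 >> 3 = 0b11111100110100111100100010111 = 530217239

530217239


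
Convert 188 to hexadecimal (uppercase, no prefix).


188 = BC hex

BC


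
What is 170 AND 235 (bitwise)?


0b10101010 & 0b11101011 = 0b10101010 = 170

170


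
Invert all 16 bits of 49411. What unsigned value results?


49411 ^ 65535 = 16124

16124


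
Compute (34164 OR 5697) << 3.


Step 1: 34164 | 5697 = 38773
Step 2: 38773 << 3 = 310184

310184


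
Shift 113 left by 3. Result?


0b1110001 << 3 = 0b1110001000 = 904

904


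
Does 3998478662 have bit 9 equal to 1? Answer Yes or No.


0b11101110010100111111000101000110, bit 9 = 0. No

No


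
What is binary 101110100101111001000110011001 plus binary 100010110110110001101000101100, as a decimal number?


101110100101111001000110011001 + 100010110110110001101000101100 = 1010001011100101010101111000101 = 1366469573

1366469573


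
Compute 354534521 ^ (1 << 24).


354534521 ^ (1 << 24) = 354534521 ^ 16777216 = 337757305

337757305


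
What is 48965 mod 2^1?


48965 & 1 = 1

1


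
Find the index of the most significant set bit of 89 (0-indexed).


0b1011001. Highest set bit at position 6

6


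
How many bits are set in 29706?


0b111010000001010 has 6 set bits

6


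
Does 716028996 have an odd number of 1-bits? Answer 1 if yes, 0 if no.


0b101010101011011011110001000100 has 15 ones => parity 1

1


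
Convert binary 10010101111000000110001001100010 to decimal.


10010101111000000110001001100010 in decimal = 2514510434

2514510434


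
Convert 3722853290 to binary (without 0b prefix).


3722853290 = 11011101111001100011101110101010 in binary

11011101111001100011101110101010


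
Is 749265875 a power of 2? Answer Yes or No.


0b101100101010001110001111010011. Multiple bits set => No

No


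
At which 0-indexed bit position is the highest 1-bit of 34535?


0b1000011011100111. Highest set bit at position 15

15


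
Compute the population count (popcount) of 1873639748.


0b1101111101011010111100101000100 has 18 set bits

18


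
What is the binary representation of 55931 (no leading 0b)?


55931 = 1101101001111011 in binary

1101101001111011


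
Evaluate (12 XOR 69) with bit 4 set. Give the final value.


Step 1: 12 ^ 69 = 73
Step 2: 73 | (1 << 4) = 73 | 16 = 89

89


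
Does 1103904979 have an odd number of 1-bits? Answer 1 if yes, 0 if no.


0b1000001110011000100000011010011 has 12 ones => parity 0

0


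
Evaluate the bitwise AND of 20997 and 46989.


0b101001000000101 & 0b1011011110001101 = 0b1001000000101 = 4613

4613


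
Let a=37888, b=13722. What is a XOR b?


37888 ^ 13722 = 41370

41370


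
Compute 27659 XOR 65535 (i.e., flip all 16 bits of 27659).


27659 ^ 65535 = 37876

37876


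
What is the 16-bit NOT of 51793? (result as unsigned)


~0b1100101001010001 = 0b11010110101110 = 13742 (16-bit unsigned)

13742


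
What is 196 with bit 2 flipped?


196 ^ (1 << 2) = 196 ^ 4 = 192

192


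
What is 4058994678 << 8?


0b11110001111011110101011111110110 << 8 = 0b1111000111101111010101111111011000000000 = 1039102637568

1039102637568


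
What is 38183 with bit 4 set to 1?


38183 | (1 << 4) = 38183 | 16 = 38199

38199


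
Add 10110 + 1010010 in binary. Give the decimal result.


10110 + 1010010 = 1101000 = 104

104


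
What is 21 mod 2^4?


21 & 15 = 5

5


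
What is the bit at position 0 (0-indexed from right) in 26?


0b11010, position 0 = 0

0


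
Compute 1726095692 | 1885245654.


0b1100110111000100010000101001100 | 0b1110000010111101001000011010110 = 0b1110110111111101011000111011110 = 1996403166

1996403166


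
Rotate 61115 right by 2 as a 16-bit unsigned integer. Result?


Rotate 0b1110111010111011 right by 2 (16-bit) = 0b1111101110101110 = 64430

64430


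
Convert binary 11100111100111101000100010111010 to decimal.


11100111100111101000100010111010 in decimal = 3885926586

3885926586


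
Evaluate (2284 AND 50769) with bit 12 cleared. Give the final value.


Step 1: 2284 & 50769 = 64
Step 2: 64 & ~(1 << 12) = 64

64


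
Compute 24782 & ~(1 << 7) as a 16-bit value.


24782 & ~(1 << 7) = 24654

24654


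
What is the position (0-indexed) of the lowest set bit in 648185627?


0b100110101000101000011100011011. Lowest set bit at position 0

0


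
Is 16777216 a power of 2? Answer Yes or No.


0b1000000000000000000000000. Only one bit set => Yes

Yes


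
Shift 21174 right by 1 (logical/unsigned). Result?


0b101001010110110 >> 1 = 0b10100101011011 = 10587

10587


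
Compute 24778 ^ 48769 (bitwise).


0b110000011001010 ^ 0b1011111010000001 = 0b1101111001001011 = 56907

56907


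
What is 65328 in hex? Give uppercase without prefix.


65328 = FF30 hex

FF30


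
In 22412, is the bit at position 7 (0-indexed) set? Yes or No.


0b101011110001100, bit 7 = 1. Yes

Yes


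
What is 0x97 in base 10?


97 hex = 151 decimal

151


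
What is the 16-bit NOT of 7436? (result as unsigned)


~0b1110100001100 = 0b1110001011110011 = 58099 (16-bit unsigned)

58099


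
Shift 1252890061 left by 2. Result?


0b1001010101011011001010111001101 << 2 = 0b100101010101101100101011100110100 = 5011560244

5011560244


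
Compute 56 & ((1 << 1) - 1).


56 & 1 = 0

0


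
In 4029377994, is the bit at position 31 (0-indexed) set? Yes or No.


0b11110000001010110110110111001010, bit 31 = 1. Yes

Yes


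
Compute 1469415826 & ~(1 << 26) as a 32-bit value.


1469415826 & ~(1 << 26) = 1402306962

1402306962


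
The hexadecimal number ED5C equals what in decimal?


ED5C hex = 60764 decimal

60764


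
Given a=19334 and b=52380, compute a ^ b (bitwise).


19334 ^ 52380 = 34586

34586


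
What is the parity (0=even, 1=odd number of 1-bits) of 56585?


0b1101110100001001 has 8 ones => parity 0

0


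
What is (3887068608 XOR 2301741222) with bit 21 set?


Step 1: 3887068608 ^ 2301741222 = 1855864166
Step 2: 1855864166 | (1 << 21) = 1855864166 | 2097152 = 1857961318

1857961318


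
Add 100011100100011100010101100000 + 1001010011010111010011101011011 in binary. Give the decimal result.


100011100100011100010101100000 + 1001010011010111010011101011011 = 1101101111111010110110010111011 = 1845324987

1845324987


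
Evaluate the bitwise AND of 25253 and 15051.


0b110001010100101 & 0b11101011001011 = 0b10001010000001 = 8833

8833


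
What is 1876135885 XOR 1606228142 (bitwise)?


0b1101111110100111000111111001101 ^ 0b1011111101111010001100010101110 = 0b110000011011101001011101100011 = 812554083

812554083


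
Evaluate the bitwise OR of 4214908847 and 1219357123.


0b11111011001110100110011110101111 | 0b1001000101011011110100111000011 = 0b11111011101111111110111111101111 = 4223660015

4223660015


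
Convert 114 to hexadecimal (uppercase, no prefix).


114 = 72 hex

72


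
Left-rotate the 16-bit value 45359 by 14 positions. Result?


Rotate 0b1011000100101111 left by 14 (16-bit) = 0b1110110001001011 = 60491

60491


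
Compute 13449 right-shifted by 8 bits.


0b11010010001001 >> 8 = 0b110100 = 52

52


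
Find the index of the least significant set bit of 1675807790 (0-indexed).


0b1100011111000101100110000101110. Lowest set bit at position 1

1


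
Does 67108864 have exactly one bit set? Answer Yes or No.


0b100000000000000000000000000. Only one bit set => Yes

Yes


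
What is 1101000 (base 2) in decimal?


1101000 in decimal = 104

104


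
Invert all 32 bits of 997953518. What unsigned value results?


997953518 ^ 4294967295 = 3297013777

3297013777


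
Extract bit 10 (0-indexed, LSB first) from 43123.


0b1010100001110011, position 10 = 0

0


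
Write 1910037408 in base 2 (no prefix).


1910037408 = 1110001110110001101101110100000 in binary

1110001110110001101101110100000


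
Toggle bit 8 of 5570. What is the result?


5570 ^ (1 << 8) = 5570 ^ 256 = 5314

5314


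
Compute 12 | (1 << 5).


12 | (1 << 5) = 12 | 32 = 44

44


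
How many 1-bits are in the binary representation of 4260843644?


0b11111101111101110101000001111100 has 21 set bits

21


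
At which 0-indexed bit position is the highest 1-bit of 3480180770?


0b11001111011011110101100000100010. Highest set bit at position 31

31


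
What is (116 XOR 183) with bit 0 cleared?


Step 1: 116 ^ 183 = 195
Step 2: 195 & ~(1 << 0) = 194

194


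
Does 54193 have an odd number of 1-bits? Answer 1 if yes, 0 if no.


0b1101001110110001 has 9 ones => parity 1

1


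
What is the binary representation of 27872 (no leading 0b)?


27872 = 110110011100000 in binary

110110011100000


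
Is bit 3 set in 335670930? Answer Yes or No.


0b10100000000011110111010010010, bit 3 = 0. No

No


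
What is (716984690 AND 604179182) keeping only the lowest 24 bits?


Step 1: 716984690 & 604179182 = 536871010
Step 2: 536871010 & 16777215 = 98

98


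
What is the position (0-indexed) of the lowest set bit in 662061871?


0b100111011101100100001100101111. Lowest set bit at position 0

0


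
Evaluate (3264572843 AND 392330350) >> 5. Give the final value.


Step 1: 3264572843 & 392330350 = 33582122
Step 2: 33582122 >> 5 = 1049441

1049441


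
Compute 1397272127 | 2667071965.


0b1010011010010001010111000111111 | 0b10011110111110000100100111011101 = 0b11011111111110001110111111111111 = 3757633535

3757633535


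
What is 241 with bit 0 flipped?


241 ^ (1 << 0) = 241 ^ 1 = 240

240


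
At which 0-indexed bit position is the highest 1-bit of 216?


0b11011000. Highest set bit at position 7

7


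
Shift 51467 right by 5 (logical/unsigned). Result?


0b1100100100001011 >> 5 = 0b11001001000 = 1608

1608


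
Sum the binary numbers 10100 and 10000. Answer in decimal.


10100 + 10000 = 100100 = 36

36


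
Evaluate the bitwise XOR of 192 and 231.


0b11000000 ^ 0b11100111 = 0b100111 = 39

39


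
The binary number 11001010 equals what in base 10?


11001010 in decimal = 202

202


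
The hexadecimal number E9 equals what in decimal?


E9 hex = 233 decimal

233


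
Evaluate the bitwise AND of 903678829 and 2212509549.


0b110101110111010000101101101101 & 0b10000011111000000011011101101101 = 0b1110000000000001101101101 = 29361005

29361005


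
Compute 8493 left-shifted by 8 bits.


0b10000100101101 << 8 = 0b1000010010110100000000 = 2174208

2174208


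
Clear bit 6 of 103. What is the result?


103 & ~(1 << 6) = 39

39


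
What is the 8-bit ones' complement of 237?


237 ^ 255 = 18

18


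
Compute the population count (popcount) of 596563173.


0b100011100011101101010011100101 has 16 set bits

16


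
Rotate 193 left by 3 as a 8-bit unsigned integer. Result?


Rotate 0b11000001 left by 3 (8-bit) = 0b1110 = 14

14


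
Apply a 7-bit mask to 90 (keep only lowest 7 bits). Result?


90 & 127 = 90

90


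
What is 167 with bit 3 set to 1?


167 | (1 << 3) = 167 | 8 = 175

175


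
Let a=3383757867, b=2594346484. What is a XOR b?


3383757867 ^ 2594346484 = 1393727967

1393727967


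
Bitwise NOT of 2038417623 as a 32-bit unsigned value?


~0b1111001011111111100100011010111 = 0b10000110100000000011011100101000 = 2256549672 (32-bit unsigned)

2256549672


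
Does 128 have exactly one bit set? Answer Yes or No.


0b10000000. Only one bit set => Yes

Yes


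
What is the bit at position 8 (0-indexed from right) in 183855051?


0b1010111101010110011111001011, position 8 = 1

1


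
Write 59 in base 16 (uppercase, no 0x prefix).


59 = 3B hex

3B


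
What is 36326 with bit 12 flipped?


36326 ^ (1 << 12) = 36326 ^ 4096 = 40422

40422


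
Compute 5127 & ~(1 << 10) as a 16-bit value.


5127 & ~(1 << 10) = 4103

4103


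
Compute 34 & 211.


0b100010 & 0b11010011 = 0b10 = 2

2


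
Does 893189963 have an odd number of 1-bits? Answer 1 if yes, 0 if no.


0b110101001111001111111101001011 has 20 ones => parity 0

0


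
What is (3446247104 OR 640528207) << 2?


Step 1: 3446247104 | 640528207 = 4016943055
Step 2: 4016943055 << 2 = 16067772220

16067772220


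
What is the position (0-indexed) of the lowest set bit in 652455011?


0b100110111000111010110001100011. Lowest set bit at position 0

0


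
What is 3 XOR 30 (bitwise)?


0b11 ^ 0b11110 = 0b11101 = 29

29


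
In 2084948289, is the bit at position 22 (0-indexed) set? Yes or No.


0b1111100010001011100100101000001, bit 22 = 1. Yes

Yes


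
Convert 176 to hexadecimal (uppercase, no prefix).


176 = B0 hex

B0


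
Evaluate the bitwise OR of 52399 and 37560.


0b1100110010101111 | 0b1001001010111000 = 0b1101111010111111 = 57023

57023


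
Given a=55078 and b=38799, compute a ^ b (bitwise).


55078 ^ 38799 = 16553

16553


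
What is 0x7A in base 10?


7A hex = 122 decimal

122


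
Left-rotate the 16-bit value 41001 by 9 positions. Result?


Rotate 0b1010000000101001 left by 9 (16-bit) = 0b101001101000000 = 21312

21312


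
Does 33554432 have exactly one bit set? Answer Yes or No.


0b10000000000000000000000000. Only one bit set => Yes

Yes


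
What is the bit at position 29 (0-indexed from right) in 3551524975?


0b11010011101011111111100001101111, position 29 = 0

0


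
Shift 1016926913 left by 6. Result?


0b111100100111010001001011000001 << 6 = 0b111100100111010001001011000001000000 = 65083322432

65083322432


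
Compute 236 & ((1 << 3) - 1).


236 & 7 = 4

4


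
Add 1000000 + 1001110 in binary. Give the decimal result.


1000000 + 1001110 = 10001110 = 142

142


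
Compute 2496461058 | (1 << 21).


2496461058 | (1 << 21) = 2496461058 | 2097152 = 2498558210

2498558210


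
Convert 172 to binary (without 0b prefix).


172 = 10101100 in binary

10101100


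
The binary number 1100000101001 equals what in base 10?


1100000101001 in decimal = 6185

6185


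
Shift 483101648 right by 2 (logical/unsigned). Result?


0b11100110010111000101111010000 >> 2 = 0b111001100101110001011110100 = 120775412

120775412


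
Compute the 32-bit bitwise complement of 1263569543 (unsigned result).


~0b1001011010100001000101010000111 = 0b10110100101011110111010101111000 = 3031397752 (32-bit unsigned)

3031397752


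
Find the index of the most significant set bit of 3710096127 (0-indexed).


0b11011101001000111001001011111111. Highest set bit at position 31

31


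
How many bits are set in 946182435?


0b111000011001011001100100100011 has 14 set bits

14


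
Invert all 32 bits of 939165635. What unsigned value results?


939165635 ^ 4294967295 = 3355801660

3355801660


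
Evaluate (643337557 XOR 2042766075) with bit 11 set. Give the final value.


Step 1: 643337557 ^ 2042766075 = 1603973038
Step 2: 1603973038 | (1 << 11) = 1603973038 | 2048 = 1603973038

1603973038


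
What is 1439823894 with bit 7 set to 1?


1439823894 | (1 << 7) = 1439823894 | 128 = 1439824022

1439824022


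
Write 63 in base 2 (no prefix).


63 = 111111 in binary

111111


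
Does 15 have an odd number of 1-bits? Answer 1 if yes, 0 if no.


0b1111 has 4 ones => parity 0

0


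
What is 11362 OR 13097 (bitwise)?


0b10110001100010 | 0b11001100101001 = 0b11111101101011 = 16235

16235


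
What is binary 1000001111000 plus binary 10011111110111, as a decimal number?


1000001111000 + 10011111110111 = 11100001101111 = 14447

14447


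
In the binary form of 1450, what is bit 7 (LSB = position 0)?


0b10110101010, position 7 = 1

1


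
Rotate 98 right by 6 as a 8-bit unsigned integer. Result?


Rotate 0b1100010 right by 6 (8-bit) = 0b10001001 = 137

137


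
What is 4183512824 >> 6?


0b11111001010110110101011011111000 >> 6 = 0b11111001010110110101011011 = 65367387

65367387


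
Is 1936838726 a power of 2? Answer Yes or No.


0b1110011011100011101000001000110. Multiple bits set => No

No


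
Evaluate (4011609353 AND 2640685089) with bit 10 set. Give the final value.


Step 1: 4011609353 & 2640685089 = 2365851649
Step 2: 2365851649 | (1 << 10) = 2365851649 | 1024 = 2365852673

2365852673


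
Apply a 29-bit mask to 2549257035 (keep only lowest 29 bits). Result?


2549257035 & 536870911 = 401773387

401773387


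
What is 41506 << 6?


0b1010001000100010 << 6 = 0b1010001000100010000000 = 2656384

2656384


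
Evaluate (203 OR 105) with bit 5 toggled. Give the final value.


Step 1: 203 | 105 = 235
Step 2: 235 ^ (1 << 5) = 235 ^ 32 = 203

203


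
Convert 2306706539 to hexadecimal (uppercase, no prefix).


2306706539 = 897D8C6B hex

897D8C6B


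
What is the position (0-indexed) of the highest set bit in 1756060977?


0b1101000101010110101110100110001. Highest set bit at position 30

30


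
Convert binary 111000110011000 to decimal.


111000110011000 in decimal = 29080

29080


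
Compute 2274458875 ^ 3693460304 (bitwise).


0b10000111100100010111110011111011 ^ 0b11011100001001011011101101010000 = 0b1011011101101001100011110101011 = 1538574251

1538574251


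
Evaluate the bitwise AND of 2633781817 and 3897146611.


0b10011100111111000101001000111001 & 0b11101000010010011011110011110011 = 0b10001000010010000001000000110001 = 2286424113

2286424113


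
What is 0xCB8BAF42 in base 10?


CB8BAF42 hex = 3414929218 decimal

3414929218


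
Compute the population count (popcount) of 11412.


0b10110010010100 has 6 set bits

6


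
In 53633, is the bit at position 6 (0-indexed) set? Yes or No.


0b1101000110000001, bit 6 = 0. No

No


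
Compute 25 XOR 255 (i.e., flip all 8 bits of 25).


25 ^ 255 = 230

230


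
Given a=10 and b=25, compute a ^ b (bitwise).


10 ^ 25 = 19

19


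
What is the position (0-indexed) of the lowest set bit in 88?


0b1011000. Lowest set bit at position 3

3


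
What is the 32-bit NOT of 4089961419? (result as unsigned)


~0b11110011110001111101101111001011 = 0b1100001110000010010000110100 = 205005876 (32-bit unsigned)

205005876


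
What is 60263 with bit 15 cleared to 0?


60263 & ~(1 << 15) = 27495

27495


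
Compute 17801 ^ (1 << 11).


17801 ^ (1 << 11) = 17801 ^ 2048 = 19849

19849


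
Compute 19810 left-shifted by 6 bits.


0b100110101100010 << 6 = 0b100110101100010000000 = 1267840

1267840


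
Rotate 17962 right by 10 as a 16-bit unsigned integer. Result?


Rotate 0b100011000101010 right by 10 (16-bit) = 0b1000101010010001 = 35473

35473


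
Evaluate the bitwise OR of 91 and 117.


0b1011011 | 0b1110101 = 0b1111111 = 127

127


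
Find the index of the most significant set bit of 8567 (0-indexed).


0b10000101110111. Highest set bit at position 13

13


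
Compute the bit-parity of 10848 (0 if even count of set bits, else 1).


0b10101001100000 has 5 ones => parity 1

1


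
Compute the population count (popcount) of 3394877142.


0b11001010010110011011011011010110 has 18 set bits

18


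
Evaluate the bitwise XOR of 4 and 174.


0b100 ^ 0b10101110 = 0b10101010 = 170

170


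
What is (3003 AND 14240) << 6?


Step 1: 3003 & 14240 = 928
Step 2: 928 << 6 = 59392

59392


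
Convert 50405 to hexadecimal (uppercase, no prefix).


50405 = C4E5 hex

C4E5


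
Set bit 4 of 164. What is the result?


164 | (1 << 4) = 164 | 16 = 180

180


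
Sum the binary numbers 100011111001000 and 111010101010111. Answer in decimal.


100011111001000 + 111010101010111 = 1011110100011111 = 48415

48415


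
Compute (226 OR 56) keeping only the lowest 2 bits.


Step 1: 226 | 56 = 250
Step 2: 250 & 3 = 2

2


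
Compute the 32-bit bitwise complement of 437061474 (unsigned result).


~0b11010000011010000011101100010 = 0b11100101111100101111100010011101 = 3857905821 (32-bit unsigned)

3857905821


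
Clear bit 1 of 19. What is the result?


19 & ~(1 << 1) = 17

17


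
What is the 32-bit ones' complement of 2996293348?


2996293348 ^ 4294967295 = 1298673947

1298673947


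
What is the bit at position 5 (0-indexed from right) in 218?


0b11011010, position 5 = 0

0


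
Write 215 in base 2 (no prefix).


215 = 11010111 in binary

11010111


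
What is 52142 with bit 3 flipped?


52142 ^ (1 << 3) = 52142 ^ 8 = 52134

52134


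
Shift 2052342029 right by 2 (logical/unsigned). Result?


0b1111010010101000100000100001101 >> 2 = 0b11110100101010001000001000011 = 513085507

513085507


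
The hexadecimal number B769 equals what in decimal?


B769 hex = 46953 decimal

46953


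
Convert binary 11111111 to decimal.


11111111 in decimal = 255

255


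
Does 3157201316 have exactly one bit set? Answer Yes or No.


0b10111100001011110001000110100100. Multiple bits set => No

No


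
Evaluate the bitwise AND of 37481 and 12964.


0b1001001001101001 & 0b11001010100100 = 0b1001000100000 = 4640

4640


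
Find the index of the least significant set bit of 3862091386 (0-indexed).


0b11100110001100101101011001111010. Lowest set bit at position 1

1


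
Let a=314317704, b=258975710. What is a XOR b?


314317704 ^ 258975710 = 500415574

500415574


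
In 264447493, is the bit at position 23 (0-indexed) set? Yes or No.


0b1111110000110010011000000101, bit 23 = 1. Yes

Yes


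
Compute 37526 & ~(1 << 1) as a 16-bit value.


37526 & ~(1 << 1) = 37524

37524


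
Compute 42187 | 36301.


0b1010010011001011 | 0b1000110111001101 = 0b1010110111001111 = 44495

44495


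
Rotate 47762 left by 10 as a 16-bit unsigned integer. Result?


Rotate 0b1011101010010010 left by 10 (16-bit) = 0b100101011101010 = 19178

19178


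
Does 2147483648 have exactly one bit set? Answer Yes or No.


0b10000000000000000000000000000000. Only one bit set => Yes

Yes


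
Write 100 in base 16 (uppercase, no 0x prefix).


100 = 64 hex

64


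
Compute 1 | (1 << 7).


1 | (1 << 7) = 1 | 128 = 129

129


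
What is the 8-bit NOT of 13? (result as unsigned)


~0b1101 = 0b11110010 = 242 (8-bit unsigned)

242


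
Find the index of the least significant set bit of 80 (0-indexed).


0b1010000. Lowest set bit at position 4

4


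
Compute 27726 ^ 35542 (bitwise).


0b110110001001110 ^ 0b1000101011010110 = 0b1110011010011000 = 59032

59032


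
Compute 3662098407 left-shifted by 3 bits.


0b11011010010001110010111111100111 << 3 = 0b11011010010001110010111111100111000 = 29296787256

29296787256


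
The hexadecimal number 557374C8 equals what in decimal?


557374C8 hex = 1433629896 decimal

1433629896


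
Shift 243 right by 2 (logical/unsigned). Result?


0b11110011 >> 2 = 0b111100 = 60

60


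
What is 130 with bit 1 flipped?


130 ^ (1 << 1) = 130 ^ 2 = 128

128


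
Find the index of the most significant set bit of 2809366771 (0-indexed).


0b10100111011100111000100011110011. Highest set bit at position 31

31


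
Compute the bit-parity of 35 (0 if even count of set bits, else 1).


0b100011 has 3 ones => parity 1

1


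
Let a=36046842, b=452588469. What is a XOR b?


36046842 ^ 452588469 = 417330255

417330255


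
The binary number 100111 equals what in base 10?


100111 in decimal = 39

39


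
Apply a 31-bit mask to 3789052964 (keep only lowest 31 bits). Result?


3789052964 & 2147483647 = 1641569316

1641569316


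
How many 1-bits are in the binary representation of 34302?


0b1000010111111110 has 10 set bits

10


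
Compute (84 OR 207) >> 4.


Step 1: 84 | 207 = 223
Step 2: 223 >> 4 = 13

13


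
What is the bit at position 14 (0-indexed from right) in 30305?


0b111011001100001, position 14 = 1

1


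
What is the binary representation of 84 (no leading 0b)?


84 = 1010100 in binary

1010100


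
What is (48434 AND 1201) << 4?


Step 1: 48434 & 1201 = 1072
Step 2: 1072 << 4 = 17152

17152


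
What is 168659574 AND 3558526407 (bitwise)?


0b1010000011011000101001110110 & 0b11010100000110101100110111000111 = 0b10001000100001000110 = 559174

559174


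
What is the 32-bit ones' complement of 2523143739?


2523143739 ^ 4294967295 = 1771823556

1771823556


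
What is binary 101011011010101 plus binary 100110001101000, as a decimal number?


101011011010101 + 100110001101000 = 1010001100111101 = 41789

41789
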